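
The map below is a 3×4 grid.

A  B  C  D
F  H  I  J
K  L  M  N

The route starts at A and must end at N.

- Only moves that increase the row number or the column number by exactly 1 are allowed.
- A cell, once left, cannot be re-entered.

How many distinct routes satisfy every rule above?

A right/down-only route from A to N makes exactly 2 down-moves and 3 right-moves in some order.
With no other constraints that would be C(5,2) = 10 routes.
That gives 10 routes.

10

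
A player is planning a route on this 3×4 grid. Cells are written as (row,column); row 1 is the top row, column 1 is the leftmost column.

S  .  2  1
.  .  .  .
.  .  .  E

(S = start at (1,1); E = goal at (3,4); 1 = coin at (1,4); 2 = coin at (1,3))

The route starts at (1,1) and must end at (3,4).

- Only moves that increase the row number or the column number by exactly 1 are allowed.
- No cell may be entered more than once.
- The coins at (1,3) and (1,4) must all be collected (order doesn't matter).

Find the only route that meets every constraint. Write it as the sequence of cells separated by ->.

Moves only go right or down, so the column and row indices never decrease.
Route from (1,1): right 3 to (1,4), down 2 to (3,4) — 5 moves in all.
Check: all required cells visited.

(1,1) -> (1,2) -> (1,3) -> (1,4) -> (2,4) -> (3,4)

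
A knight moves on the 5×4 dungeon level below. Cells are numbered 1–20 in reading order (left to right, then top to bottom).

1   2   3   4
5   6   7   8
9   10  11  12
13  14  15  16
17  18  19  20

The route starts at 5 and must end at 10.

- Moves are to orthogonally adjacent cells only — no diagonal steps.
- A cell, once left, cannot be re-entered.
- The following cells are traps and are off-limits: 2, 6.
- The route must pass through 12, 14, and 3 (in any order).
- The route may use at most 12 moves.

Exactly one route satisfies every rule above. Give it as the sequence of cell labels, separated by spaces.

5 9 13 14 15 16 12 8 4 3 7 11 10

The 12-move cap with required stops at 12, 14, 3 leaves no slack for detours.
Route from 5: 2× down (reaching 13), 3× right (reaching 16), 3× up (reaching 4), left to 3, 2× down (reaching 11), left to 10 — 12 moves in all.
Check: all required cells visited; 12 ≤ 12 moves.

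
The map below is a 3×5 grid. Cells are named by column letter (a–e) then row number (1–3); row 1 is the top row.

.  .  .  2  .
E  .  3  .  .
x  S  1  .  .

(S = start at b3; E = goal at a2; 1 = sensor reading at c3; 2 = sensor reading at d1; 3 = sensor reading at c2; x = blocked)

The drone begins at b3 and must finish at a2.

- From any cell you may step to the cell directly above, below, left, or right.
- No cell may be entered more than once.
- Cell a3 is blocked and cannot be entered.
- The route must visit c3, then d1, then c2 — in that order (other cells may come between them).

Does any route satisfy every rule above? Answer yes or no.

One route that works: b3 → c3 → d3 → d2 → d1 → c1 → c2 → b2 → a2.

yes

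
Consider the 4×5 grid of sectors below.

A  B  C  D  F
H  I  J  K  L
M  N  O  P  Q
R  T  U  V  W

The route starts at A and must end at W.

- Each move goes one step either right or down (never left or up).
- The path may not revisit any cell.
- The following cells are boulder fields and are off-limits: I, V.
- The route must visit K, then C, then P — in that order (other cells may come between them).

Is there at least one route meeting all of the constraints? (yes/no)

C lies above K, so going from K to C would need an upward move — but moves only go right/down, so K cannot be visited before C.

no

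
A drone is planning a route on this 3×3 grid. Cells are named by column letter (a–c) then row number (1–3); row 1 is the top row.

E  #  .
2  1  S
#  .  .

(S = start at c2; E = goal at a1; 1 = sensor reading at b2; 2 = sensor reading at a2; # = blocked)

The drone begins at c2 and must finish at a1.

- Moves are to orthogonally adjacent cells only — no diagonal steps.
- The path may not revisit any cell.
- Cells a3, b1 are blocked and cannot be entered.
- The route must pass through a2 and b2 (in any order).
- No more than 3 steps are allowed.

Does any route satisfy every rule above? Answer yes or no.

yes

One route that works: c2 → b2 → a2 → a1.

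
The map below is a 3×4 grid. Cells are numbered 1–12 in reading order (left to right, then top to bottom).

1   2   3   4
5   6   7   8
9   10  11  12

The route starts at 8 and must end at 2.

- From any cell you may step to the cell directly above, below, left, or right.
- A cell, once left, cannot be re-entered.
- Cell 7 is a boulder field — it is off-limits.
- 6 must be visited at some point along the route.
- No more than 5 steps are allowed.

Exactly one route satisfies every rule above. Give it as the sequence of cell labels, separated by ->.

8 -> 12 -> 11 -> 10 -> 6 -> 2

The budget equals the shortest possible length, so every move has to be on a shortest route through the required cells.
Route from 8: down to 12, 2× left (reaching 10), 2× up (reaching 2) — 5 moves in all.
Check: all required cells visited; 5 ≤ 5 moves.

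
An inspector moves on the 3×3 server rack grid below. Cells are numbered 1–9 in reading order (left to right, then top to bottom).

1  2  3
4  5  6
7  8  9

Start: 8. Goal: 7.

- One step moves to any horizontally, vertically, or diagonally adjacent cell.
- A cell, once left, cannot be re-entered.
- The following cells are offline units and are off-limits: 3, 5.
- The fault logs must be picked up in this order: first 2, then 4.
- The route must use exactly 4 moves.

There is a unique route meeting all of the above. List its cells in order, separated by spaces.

The waypoints must appear in the order 2, 4, with no cell reused.
Route from 8: up-right 1 to 6, up-left 1 to 2, down-left 1 to 4, down 1 to 7 — 4 moves in all.
Check: order respected (2 at step 2, 4 at step 3); 4 moves as required.

8 6 2 4 7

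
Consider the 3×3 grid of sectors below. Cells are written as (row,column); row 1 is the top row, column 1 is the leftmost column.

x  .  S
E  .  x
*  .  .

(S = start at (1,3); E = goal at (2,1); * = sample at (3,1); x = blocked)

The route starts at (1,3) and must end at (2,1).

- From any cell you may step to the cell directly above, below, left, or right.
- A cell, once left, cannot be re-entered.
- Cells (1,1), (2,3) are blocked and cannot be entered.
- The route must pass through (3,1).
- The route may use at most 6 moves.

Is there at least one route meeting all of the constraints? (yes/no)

One route that works: (1,3) → (1,2) → (2,2) → (3,2) → (3,1) → (2,1).

yes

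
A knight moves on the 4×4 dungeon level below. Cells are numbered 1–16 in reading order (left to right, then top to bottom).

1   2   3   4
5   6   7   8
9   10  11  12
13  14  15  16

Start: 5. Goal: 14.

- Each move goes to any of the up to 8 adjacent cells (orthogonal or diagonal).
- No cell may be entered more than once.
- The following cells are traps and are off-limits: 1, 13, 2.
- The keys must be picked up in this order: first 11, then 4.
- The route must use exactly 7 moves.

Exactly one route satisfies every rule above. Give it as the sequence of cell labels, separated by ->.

5 -> 6 -> 11 -> 8 -> 4 -> 7 -> 10 -> 14

The waypoints must appear in the order 11, 4, with no cell reused.
Route from 5: right to 6, down-right to 11, up-right to 8, up to 4, 2× down-left (reaching 10), down to 14 — 7 moves in all.
Check: order respected (11 at step 2, 4 at step 4); 7 moves as required.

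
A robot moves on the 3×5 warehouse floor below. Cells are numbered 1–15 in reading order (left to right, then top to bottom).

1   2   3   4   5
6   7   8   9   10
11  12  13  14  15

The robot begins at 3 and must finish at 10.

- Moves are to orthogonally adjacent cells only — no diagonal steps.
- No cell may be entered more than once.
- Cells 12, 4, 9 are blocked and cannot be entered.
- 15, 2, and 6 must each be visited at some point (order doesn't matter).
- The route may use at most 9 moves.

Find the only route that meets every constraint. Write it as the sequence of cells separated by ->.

3 -> 2 -> 1 -> 6 -> 7 -> 8 -> 13 -> 14 -> 15 -> 10

Any route must reach 15, 2, and 6 and still end at 10 within 9 moves, so the order of the required stops is forced.
Route from 3: left 2 to 1, down 1 to 6, right 2 to 8, down 1 to 13, right 2 to 15, up 1 to 10 — 9 moves in all.
Check: all required cells visited; 9 ≤ 9 moves.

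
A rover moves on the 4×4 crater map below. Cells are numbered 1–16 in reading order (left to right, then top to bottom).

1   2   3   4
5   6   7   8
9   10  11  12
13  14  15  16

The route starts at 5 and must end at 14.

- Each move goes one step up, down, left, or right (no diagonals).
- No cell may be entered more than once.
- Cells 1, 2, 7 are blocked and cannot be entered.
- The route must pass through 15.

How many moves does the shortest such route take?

Any route passes through 15 somewhere between 5 and 14. Summing Manhattan distances along the two legs (5 → 15 → 14) gives a lower bound of 4 + 1 = 5 moves.
A route of 5 moves achieves this: 5 → 9 → 10 → 11 → 15 → 14.
Since 5 matches the lower bound, it is optimal.

5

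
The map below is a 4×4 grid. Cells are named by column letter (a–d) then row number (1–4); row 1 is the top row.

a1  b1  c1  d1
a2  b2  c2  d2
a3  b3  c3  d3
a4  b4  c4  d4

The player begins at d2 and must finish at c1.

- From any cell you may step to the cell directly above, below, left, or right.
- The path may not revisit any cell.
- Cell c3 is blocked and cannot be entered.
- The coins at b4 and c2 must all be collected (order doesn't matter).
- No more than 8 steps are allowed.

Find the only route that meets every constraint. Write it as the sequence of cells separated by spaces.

The 8-move cap with required stops at b4, c2 leaves no slack for detours.
Route from d2: down 2 to d4, left 2 to b4, up 2 to b2, right 1 to c2, up 1 to c1 — 8 moves in all.
Check: all required cells visited; 8 ≤ 8 moves.

d2 d3 d4 c4 b4 b3 b2 c2 c1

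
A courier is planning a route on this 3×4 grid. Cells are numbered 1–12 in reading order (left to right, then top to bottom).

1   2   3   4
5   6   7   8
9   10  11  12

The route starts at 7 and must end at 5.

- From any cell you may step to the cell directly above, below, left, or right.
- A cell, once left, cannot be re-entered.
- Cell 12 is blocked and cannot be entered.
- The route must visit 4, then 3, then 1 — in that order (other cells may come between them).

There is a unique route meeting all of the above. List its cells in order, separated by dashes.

7 - 8 - 4 - 3 - 2 - 1 - 5

The waypoints must appear in the order 4, 3, 1, with no cell reused.
Route from 7: right 1 to 8, up 1 to 4, left 3 to 1, down 1 to 5 — 6 moves in all.
Check: order respected (4 at step 2, 3 at step 3, 1 at step 5).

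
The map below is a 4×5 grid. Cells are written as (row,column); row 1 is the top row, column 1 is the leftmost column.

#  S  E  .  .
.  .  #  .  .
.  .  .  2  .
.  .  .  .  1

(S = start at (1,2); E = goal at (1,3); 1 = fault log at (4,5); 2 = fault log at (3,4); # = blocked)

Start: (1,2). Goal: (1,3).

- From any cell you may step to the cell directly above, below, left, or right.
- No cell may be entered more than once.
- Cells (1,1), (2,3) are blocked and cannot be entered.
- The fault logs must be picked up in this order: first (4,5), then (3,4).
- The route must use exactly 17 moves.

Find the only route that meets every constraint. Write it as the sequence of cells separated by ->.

The waypoints must appear in the order (4,5), (3,4), with no cell reused.
Route from (1,2): down 1 to (2,2), left 1 to (2,1), down 2 to (4,1), right 1 to (4,2), up 1 to (3,2), right 1 to (3,3), down 1 to (4,3), right 2 to (4,5), up 1 to (3,5), left 1 to (3,4), up 1 to (2,4), right 1 to (2,5), up 1 to (1,5), left 2 to (1,3) — 17 moves in all.
Check: order respected (1 at step 10, 2 at step 12); 17 moves as required.

(1,2) -> (2,2) -> (2,1) -> (3,1) -> (4,1) -> (4,2) -> (3,2) -> (3,3) -> (4,3) -> (4,4) -> (4,5) -> (3,5) -> (3,4) -> (2,4) -> (2,5) -> (1,5) -> (1,4) -> (1,3)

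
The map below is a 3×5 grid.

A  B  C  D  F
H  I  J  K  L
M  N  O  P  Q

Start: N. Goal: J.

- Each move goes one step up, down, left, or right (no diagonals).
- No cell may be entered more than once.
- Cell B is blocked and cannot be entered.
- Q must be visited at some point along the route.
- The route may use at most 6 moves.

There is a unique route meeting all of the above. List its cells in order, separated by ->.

N -> O -> P -> Q -> L -> K -> J

Any route must reach Q and still end at J within 6 moves, so the order of the required stops is forced.
Route from N: 3× right (reaching Q), up to L, 2× left (reaching J) — 6 moves in all.
Check: all required cells visited; 6 ≤ 6 moves.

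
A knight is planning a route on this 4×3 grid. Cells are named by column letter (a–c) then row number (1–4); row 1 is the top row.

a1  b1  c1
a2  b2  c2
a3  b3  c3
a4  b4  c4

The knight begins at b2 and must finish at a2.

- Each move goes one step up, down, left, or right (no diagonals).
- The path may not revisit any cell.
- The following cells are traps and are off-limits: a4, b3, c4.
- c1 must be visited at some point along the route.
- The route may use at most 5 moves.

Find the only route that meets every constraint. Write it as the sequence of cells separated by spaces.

The 5-move cap with required stops at c1 leaves no slack for detours.
Route from b2: right 1 to c2, up 1 to c1, left 2 to a1, down 1 to a2 — 5 moves in all.
Check: all required cells visited; 5 ≤ 5 moves.

b2 c2 c1 b1 a1 a2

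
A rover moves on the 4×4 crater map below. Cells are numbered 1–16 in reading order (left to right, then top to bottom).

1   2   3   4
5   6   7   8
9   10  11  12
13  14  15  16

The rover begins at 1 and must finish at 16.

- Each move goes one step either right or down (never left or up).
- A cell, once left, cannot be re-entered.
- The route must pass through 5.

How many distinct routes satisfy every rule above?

A right/down-only route from 1 to 16 makes exactly 3 down-moves and 3 right-moves in some order.
With no other constraints that would be C(6,3) = 20 routes.
Split at 5 and multiply the segment counts: 1→5: 1; 5→16: 10; product = 10.
That gives 10 routes.

10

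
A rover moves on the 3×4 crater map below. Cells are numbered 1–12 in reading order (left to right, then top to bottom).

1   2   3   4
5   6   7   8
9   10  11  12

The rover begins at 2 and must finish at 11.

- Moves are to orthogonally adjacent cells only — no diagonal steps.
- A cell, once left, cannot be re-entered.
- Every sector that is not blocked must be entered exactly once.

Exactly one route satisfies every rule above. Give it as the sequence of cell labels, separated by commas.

2, 1, 5, 9, 10, 6, 7, 3, 4, 8, 12, 11

Need to visit all 12 open cells exactly once, starting at 2 and ending at 11.
Cell 4 has only two open neighbours (8 and 3), so the path must pass straight through it: one of those is the cell it's entered from and the other is where it exits.
Route from 2: left to 1, 2× down (reaching 9), right to 10, up to 6, right to 7, up to 3, right to 4, 2× down (reaching 12), left to 11 — 11 moves in all.
Check: all 12 open cells covered.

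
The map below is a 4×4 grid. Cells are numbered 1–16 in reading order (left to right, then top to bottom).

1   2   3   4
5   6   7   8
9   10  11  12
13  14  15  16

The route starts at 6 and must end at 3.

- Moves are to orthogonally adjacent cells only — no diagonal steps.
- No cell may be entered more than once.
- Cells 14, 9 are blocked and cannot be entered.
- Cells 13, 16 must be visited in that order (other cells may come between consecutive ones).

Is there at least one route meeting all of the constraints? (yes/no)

no

The blocked cells wall 13 off from 6 completely — no sequence of moves reaches it at all, so no route can satisfy the rules.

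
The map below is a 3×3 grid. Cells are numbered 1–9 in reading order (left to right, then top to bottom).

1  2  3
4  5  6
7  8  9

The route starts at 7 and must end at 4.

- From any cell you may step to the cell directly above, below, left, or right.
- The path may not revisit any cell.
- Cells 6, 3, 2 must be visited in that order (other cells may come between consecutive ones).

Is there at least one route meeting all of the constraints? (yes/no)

yes

One route that works: 7 → 8 → 5 → 6 → 3 → 2 → 1 → 4.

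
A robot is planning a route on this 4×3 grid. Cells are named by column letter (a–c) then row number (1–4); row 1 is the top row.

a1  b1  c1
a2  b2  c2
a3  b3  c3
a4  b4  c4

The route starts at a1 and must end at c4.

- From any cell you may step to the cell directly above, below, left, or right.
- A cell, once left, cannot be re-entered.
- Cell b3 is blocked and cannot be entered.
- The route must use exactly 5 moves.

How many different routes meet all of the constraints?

Need simple routes of exactly 5 moves from a1 to c4 (Manhattan distance 5, so 0 moves are spent on a detour and 0 undoing it).
Enumerating: a1 a2 a3 a4 b4 c4 | a1 a2 b2 c2 c3 c4 | a1 b1 b2 c2 c3 c4 | a1 b1 c1 c2 c3 c4.
That gives 4 routes.

4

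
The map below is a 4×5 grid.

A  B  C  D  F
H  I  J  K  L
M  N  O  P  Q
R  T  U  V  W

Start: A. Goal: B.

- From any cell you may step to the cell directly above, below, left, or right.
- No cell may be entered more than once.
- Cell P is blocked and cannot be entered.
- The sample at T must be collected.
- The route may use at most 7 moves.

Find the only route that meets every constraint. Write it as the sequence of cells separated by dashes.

The budget equals the shortest possible length, so every move has to be on a shortest route through the required cells.
Route from A: down 3 to R, right 1 to T, up 3 to B — 7 moves in all.
Check: all required cells visited; 7 ≤ 7 moves.

A - H - M - R - T - N - I - B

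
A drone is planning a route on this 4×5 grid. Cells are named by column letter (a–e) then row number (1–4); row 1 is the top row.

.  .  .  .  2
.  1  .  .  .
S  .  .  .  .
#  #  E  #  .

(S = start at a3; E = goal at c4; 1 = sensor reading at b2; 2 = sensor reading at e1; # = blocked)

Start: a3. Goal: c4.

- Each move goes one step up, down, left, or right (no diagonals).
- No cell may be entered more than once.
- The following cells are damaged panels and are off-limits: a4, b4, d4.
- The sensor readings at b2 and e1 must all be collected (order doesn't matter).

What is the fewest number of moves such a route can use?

11

Any route passes through b2 and e1 in some order between a3 and c4. Summing Manhattan distances along each leg and taking the cheapest ordering (a3 → b2 → e1 → c4) gives a lower bound of 2 + 4 + 5 = 11 moves.
A route of 11 moves achieves this: a3 → a2 → b2 → b1 → c1 → d1 → e1 → e2 → e3 → d3 → c3 → c4.
Since 11 matches the lower bound, it is optimal.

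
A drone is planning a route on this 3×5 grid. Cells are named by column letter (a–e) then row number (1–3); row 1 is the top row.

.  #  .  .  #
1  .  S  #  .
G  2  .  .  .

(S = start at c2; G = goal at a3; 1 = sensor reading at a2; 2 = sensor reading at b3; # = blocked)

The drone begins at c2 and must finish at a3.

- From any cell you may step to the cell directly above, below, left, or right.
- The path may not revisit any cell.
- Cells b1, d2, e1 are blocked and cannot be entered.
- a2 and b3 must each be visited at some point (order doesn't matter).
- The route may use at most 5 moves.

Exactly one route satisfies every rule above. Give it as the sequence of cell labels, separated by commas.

The budget equals the shortest possible length, so every move has to be on a shortest route through the required cells.
Route from c2: down to c3, left to b3, up to b2, left to a2, down to a3 — 5 moves in all.
Check: all required cells visited; 5 ≤ 5 moves.

c2, c3, b3, b2, a2, a3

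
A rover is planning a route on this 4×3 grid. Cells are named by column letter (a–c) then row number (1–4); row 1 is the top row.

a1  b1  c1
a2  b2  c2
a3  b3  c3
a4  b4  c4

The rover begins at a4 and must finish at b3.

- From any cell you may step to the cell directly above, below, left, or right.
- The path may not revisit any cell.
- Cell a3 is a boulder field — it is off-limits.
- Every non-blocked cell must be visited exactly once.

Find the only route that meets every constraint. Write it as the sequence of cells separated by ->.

Need to visit all 11 open cells exactly once, starting at a4 and ending at b3.
Cell a1 has only two open neighbours (a2 and b1), so the path must pass straight through it: one of those is the cell it's entered from and the other is where it exits.
Route from a4: right 2 to c4, up 3 to c1, left 2 to a1, down 1 to a2, right 1 to b2, down 1 to b3 — 10 moves in all.
Check: all 11 open cells covered.

a4 -> b4 -> c4 -> c3 -> c2 -> c1 -> b1 -> a1 -> a2 -> b2 -> b3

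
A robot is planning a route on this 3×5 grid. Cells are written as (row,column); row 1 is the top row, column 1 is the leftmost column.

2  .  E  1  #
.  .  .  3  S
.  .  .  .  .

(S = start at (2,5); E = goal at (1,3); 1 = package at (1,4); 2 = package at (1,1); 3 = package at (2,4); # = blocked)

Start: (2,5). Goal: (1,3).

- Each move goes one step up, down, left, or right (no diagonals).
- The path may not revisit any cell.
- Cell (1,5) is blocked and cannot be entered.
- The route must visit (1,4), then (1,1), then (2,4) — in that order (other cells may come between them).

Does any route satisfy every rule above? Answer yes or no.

no

Ignoring the required order, 1 revisit-free route from (2,5) to (1,3) passes through all of (1,4), (1,1), and (2,4); the waypoint orders that occur are (1,1) → (2,4) → (1,4) (1) — never (1,4) → (1,1) → (2,4).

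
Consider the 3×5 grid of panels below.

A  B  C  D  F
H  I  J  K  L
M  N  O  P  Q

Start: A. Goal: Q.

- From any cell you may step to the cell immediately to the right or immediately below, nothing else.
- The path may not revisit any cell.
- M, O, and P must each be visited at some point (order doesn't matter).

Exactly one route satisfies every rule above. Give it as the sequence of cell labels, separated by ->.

A -> H -> M -> N -> O -> P -> Q

Moves only go right or down, so the column and row indices never decrease.
Route from A: down 2 to M, right 4 to Q — 6 moves in all.
Check: all required cells visited.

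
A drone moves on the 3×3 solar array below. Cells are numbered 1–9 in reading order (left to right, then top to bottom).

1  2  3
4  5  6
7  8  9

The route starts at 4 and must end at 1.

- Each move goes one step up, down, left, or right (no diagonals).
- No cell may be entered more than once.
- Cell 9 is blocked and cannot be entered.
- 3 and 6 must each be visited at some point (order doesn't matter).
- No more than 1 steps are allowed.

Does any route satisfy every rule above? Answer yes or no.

Even ignoring the no-revisit rule, getting from 4 to 1, taking the cheapest ordering 4 → 6 → 3 → 1 needs at least 2 + 1 + 2 = 5 moves (Manhattan distance per leg), which exceeds the 1-move limit.

no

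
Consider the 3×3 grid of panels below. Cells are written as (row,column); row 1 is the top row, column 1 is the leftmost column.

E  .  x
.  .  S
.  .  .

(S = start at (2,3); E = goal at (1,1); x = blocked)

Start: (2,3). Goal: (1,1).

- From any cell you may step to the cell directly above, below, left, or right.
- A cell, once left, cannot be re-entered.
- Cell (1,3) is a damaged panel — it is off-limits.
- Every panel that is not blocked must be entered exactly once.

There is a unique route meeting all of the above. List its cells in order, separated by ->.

(2,3) -> (3,3) -> (3,2) -> (3,1) -> (2,1) -> (2,2) -> (1,2) -> (1,1)

Need to visit all 8 open cells exactly once, starting at (2,3) and ending at (1,1).
Cell (3,3) has only two open neighbours ((2,3) and (3,2)), so the path must pass straight through it: one of those is the cell it's entered from and the other is where it exits.
Route from (2,3): down 1 to (3,3), left 2 to (3,1), up 1 to (2,1), right 1 to (2,2), up 1 to (1,2), left 1 to (1,1) — 7 moves in all.
Check: all 8 open cells covered.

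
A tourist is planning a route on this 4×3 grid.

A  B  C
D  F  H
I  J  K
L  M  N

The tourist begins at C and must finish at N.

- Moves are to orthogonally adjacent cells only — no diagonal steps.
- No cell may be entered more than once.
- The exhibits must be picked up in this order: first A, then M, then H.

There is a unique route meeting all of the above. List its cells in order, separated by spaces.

C B A D I L M J F H K N

The waypoints must appear in the order A, M, H, with no cell reused.
Route from C: 2× left (reaching A), 3× down (reaching L), right to M, 2× up (reaching F), right to H, 2× down (reaching N) — 11 moves in all.
Check: order respected (A at step 2, M at step 6, H at step 9).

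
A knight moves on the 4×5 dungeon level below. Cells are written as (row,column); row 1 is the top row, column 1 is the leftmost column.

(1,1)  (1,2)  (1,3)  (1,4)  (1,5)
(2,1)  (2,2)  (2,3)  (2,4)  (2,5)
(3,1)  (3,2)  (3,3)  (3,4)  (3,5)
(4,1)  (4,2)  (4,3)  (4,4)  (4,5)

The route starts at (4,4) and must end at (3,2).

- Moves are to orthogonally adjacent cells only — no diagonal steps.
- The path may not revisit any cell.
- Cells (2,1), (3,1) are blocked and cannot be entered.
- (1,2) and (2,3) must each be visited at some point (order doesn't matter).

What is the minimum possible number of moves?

Any route passes through (1,2) and (2,3) in some order between (4,4) and (3,2). Summing Manhattan distances along each leg and taking the cheapest ordering ((4,4) → (2,3) → (1,2) → (3,2)) gives a lower bound of 3 + 2 + 2 = 7 moves.
A route of 7 moves achieves this: (4,4) → (3,4) → (2,4) → (2,3) → (1,3) → (1,2) → (2,2) → (3,2).
Since 7 matches the lower bound, it is optimal.

7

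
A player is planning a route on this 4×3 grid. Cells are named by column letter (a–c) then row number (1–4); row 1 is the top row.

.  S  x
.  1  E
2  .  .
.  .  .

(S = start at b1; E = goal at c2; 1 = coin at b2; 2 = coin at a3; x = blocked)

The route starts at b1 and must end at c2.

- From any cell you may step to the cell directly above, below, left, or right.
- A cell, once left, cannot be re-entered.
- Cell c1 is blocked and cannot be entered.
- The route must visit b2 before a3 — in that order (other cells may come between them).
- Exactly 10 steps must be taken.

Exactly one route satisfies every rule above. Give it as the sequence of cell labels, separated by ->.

b1 -> a1 -> a2 -> b2 -> b3 -> a3 -> a4 -> b4 -> c4 -> c3 -> c2

The waypoints must appear in the order b2, a3, with no cell reused.
Route from b1: left to a1, down to a2, right to b2, down to b3, left to a3, down to a4, 2× right (reaching c4), 2× up (reaching c2) — 10 moves in all.
Check: order respected (1 at step 3, 2 at step 5); 10 moves as required.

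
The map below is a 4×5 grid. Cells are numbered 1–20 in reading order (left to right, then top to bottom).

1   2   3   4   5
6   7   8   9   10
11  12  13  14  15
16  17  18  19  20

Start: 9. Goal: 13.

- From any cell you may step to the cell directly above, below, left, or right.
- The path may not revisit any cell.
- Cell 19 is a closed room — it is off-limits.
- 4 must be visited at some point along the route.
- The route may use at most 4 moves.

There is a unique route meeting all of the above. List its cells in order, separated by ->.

9 -> 4 -> 3 -> 8 -> 13

Any route must reach 4 and still end at 13 within 4 moves, so the order of the required stops is forced.
Route from 9: up to 4, left to 3, 2× down (reaching 13) — 4 moves in all.
Check: all required cells visited; 4 ≤ 4 moves.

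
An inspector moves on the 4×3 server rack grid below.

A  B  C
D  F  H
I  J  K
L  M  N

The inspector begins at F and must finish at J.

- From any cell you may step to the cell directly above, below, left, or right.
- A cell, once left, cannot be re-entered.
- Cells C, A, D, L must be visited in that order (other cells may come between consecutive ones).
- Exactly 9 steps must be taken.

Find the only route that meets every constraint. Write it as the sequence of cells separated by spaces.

The waypoints must appear in the order C, A, D, L, with no cell reused.
Route from F: right 1 to H, up 1 to C, left 2 to A, down 3 to L, right 1 to M, up 1 to J — 9 moves in all.
Check: order respected (C at step 2, A at step 4, D at step 5, L at step 7); 9 moves as required.

F H C B A D I L M J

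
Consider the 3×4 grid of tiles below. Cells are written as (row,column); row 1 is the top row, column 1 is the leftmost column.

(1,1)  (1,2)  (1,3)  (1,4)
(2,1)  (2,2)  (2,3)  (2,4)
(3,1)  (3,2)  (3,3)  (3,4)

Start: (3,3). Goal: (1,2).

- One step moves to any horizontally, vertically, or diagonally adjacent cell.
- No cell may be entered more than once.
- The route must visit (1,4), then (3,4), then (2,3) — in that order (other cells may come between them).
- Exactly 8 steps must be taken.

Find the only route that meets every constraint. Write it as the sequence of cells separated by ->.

(3,3) -> (3,2) -> (2,2) -> (1,3) -> (1,4) -> (2,4) -> (3,4) -> (2,3) -> (1,2)

The waypoints must appear in the order (1,4), (3,4), (2,3), with no cell reused.
Route from (3,3): left to (3,2), up to (2,2), up-right to (1,3), right to (1,4), 2× down (reaching (3,4)), 2× up-left (reaching (1,2)) — 8 moves in all.
Check: order respected ((1,4) at step 4, (3,4) at step 6, (2,3) at step 7); 8 moves as required.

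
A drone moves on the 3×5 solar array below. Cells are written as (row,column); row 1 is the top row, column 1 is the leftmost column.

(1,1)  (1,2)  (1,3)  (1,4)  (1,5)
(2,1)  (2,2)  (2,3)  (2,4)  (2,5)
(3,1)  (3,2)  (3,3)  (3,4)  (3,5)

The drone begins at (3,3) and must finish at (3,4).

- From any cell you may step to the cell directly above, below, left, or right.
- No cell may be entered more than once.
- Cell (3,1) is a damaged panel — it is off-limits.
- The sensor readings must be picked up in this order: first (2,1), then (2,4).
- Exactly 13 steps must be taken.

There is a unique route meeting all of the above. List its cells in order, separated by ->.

(3,3) -> (3,2) -> (2,2) -> (2,1) -> (1,1) -> (1,2) -> (1,3) -> (2,3) -> (2,4) -> (1,4) -> (1,5) -> (2,5) -> (3,5) -> (3,4)

The waypoints must appear in the order (2,1), (2,4), with no cell reused.
Route from (3,3): left to (3,2), up to (2,2), left to (2,1), up to (1,1), 2× right (reaching (1,3)), down to (2,3), right to (2,4), up to (1,4), right to (1,5), 2× down (reaching (3,5)), left to (3,4) — 13 moves in all.
Check: order respected ((2,1) at step 3, (2,4) at step 8); 13 moves as required.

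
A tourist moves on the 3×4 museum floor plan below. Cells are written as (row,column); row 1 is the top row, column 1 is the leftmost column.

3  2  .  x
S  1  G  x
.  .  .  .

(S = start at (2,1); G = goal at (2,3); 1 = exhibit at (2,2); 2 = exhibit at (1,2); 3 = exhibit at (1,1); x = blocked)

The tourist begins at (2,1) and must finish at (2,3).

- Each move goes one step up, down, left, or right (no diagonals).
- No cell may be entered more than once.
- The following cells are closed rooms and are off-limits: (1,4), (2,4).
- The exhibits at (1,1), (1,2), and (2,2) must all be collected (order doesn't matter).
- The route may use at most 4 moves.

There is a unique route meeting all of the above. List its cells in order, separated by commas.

(2,1), (1,1), (1,2), (2,2), (2,3)

Any route must reach (1,1), (1,2), and (2,2) and still end at (2,3) within 4 moves, so the order of the required stops is forced.
Route from (2,1): up to (1,1), right to (1,2), down to (2,2), right to (2,3) — 4 moves in all.
Check: all required cells visited; 4 ≤ 4 moves.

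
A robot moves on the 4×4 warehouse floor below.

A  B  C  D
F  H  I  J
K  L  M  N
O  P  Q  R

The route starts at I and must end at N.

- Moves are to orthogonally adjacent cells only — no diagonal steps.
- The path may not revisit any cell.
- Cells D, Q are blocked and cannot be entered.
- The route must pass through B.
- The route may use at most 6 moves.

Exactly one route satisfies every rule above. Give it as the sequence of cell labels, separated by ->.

The budget equals the shortest possible length, so every move has to be on a shortest route through the required cells.
Route from I: up to C, left to B, 2× down (reaching L), 2× right (reaching N) — 6 moves in all.
Check: all required cells visited; 6 ≤ 6 moves.

I -> C -> B -> H -> L -> M -> N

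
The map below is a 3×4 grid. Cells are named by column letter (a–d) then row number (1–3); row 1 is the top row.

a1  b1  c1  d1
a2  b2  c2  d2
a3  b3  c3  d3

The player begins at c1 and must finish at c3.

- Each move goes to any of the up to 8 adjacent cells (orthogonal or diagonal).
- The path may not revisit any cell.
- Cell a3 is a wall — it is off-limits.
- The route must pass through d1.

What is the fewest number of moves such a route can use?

Any route passes through d1 somewhere between c1 and c3. Summing Chebyshev distances along the two legs (c1 → d1 → c3) gives a lower bound of 1 + 2 = 3 moves.
A route of 3 moves achieves this: c1 → d1 → c2 → c3.
Since 3 matches the lower bound, it is optimal.

3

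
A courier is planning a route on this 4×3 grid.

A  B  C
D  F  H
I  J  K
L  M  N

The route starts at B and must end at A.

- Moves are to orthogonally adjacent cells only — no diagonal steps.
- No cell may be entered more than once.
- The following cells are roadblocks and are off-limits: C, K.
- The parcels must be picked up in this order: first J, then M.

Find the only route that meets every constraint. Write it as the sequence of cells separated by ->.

B -> F -> J -> M -> L -> I -> D -> A

The waypoints must appear in the order J, M, with no cell reused.
Route from B: 3× down (reaching M), left to L, 3× up (reaching A) — 7 moves in all.
Check: order respected (J at step 2, M at step 3).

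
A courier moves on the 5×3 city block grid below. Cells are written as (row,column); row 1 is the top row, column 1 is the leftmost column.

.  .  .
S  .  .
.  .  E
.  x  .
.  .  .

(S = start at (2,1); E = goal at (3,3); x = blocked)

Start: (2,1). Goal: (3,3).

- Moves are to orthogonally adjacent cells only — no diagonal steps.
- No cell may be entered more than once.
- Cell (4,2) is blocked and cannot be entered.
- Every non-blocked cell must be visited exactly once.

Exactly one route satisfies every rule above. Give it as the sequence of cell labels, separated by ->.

(2,1) -> (1,1) -> (1,2) -> (1,3) -> (2,3) -> (2,2) -> (3,2) -> (3,1) -> (4,1) -> (5,1) -> (5,2) -> (5,3) -> (4,3) -> (3,3)

Need to visit all 14 open cells exactly once, starting at (2,1) and ending at (3,3).
Route from (2,1): up to (1,1), 2× right (reaching (1,3)), down to (2,3), left to (2,2), down to (3,2), left to (3,1), 2× down (reaching (5,1)), 2× right (reaching (5,3)), 2× up (reaching (3,3)) — 13 moves in all.
Check: all 14 open cells covered.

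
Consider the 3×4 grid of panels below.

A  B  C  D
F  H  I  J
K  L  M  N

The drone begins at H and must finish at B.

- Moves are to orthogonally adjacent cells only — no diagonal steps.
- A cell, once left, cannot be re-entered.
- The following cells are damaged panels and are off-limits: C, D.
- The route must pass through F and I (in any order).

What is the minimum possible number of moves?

7

Any route passes through F and I in some order between H and B. Summing Manhattan distances along each leg and taking the cheapest ordering (H → I → F → B) gives a lower bound of 1 + 2 + 2 = 5 moves.
The shortest route satisfying every rule uses 7 moves: H → I → M → L → K → F → A → B.
The no-revisit rule (legs can't share cells) pushes the minimum above the 5-move bound; an exhaustive check rules out every length from 5 to 6, leaving 7 as the minimum.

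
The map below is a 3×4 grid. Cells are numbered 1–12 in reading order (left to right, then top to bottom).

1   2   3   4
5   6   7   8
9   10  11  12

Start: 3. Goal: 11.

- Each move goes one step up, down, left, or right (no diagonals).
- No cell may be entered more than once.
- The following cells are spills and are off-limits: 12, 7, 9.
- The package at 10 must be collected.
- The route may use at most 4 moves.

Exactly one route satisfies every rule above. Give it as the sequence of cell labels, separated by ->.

The 4-move cap with required stops at 10 leaves no slack for detours.
Route from 3: left to 2, 2× down (reaching 10), right to 11 — 4 moves in all.
Check: all required cells visited; 4 ≤ 4 moves.

3 -> 2 -> 6 -> 10 -> 11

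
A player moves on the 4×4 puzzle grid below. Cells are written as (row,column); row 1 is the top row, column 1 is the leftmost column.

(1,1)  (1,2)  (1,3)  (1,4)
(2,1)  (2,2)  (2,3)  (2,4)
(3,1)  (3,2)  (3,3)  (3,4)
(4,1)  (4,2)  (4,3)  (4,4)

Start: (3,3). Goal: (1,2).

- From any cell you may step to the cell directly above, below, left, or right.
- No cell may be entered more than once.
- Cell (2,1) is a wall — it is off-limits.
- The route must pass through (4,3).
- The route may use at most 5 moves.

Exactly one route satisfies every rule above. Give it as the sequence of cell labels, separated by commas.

The 5-move cap with required stops at (4,3) leaves no slack for detours.
Route from (3,3): down to (4,3), left to (4,2), 3× up (reaching (1,2)) — 5 moves in all.
Check: all required cells visited; 5 ≤ 5 moves.

(3,3), (4,3), (4,2), (3,2), (2,2), (1,2)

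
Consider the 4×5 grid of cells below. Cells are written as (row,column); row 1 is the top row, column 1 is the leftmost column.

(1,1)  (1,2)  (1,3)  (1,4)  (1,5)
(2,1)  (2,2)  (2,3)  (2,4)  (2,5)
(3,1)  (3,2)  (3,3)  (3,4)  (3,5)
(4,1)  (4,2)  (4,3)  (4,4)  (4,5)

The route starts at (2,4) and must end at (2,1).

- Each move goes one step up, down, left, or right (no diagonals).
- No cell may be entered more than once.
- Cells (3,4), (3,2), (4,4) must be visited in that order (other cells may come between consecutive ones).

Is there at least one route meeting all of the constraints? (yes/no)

yes

One route that works: (2,4) → (3,4) → (3,3) → (3,2) → (4,2) → (4,3) → (4,4) → (4,5) → (3,5) → (2,5) → (1,5) → (1,4) → (1,3) → (2,3) → (2,2) → (2,1).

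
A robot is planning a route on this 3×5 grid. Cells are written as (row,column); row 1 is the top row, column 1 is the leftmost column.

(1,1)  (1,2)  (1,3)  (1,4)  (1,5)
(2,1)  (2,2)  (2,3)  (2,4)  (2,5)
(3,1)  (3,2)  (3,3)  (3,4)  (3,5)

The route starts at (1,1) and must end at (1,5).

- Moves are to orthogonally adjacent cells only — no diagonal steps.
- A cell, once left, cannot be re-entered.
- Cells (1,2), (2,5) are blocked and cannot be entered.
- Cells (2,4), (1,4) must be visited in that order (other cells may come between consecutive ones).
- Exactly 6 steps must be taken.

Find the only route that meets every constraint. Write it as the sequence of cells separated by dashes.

(1,1) - (2,1) - (2,2) - (2,3) - (2,4) - (1,4) - (1,5)

The waypoints must appear in the order (2,4), (1,4), with no cell reused.
Route from (1,1): down 1 to (2,1), right 3 to (2,4), up 1 to (1,4), right 1 to (1,5) — 6 moves in all.
Check: order respected ((2,4) at step 4, (1,4) at step 5); 6 moves as required.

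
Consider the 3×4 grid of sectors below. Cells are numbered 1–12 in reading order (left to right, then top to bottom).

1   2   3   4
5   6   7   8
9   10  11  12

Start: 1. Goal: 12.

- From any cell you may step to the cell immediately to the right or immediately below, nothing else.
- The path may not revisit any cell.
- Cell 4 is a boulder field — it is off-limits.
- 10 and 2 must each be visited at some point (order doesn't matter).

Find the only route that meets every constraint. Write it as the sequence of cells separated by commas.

1, 2, 6, 10, 11, 12

Moves only go right or down, so the column and row indices never decrease.
Route from 1: right to 2, 2× down (reaching 10), 2× right (reaching 12) — 5 moves in all.
Check: all required cells visited.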